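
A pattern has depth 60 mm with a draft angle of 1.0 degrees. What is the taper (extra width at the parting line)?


Formula: taper = depth * tan(draft_angle)
tan(1.0 deg) = 0.0174551
taper = 60 mm * 0.0174551 = 1.0473 mm


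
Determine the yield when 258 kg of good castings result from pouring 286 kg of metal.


Formula: Casting Yield = (W_good / W_total) * 100
Yield = (258 kg / 286 kg) * 100 = 90.2098%

Answer: 90.2098%


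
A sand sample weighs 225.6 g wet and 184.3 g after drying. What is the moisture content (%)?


Formula: MC = (W_wet - W_dry) / W_wet * 100
Water mass = 225.6 - 184.3 = 41.3 g
MC = 41.3 / 225.6 * 100 = 18.3067%

Final answer: 18.3067%


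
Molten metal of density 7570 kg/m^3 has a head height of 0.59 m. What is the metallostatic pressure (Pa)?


Formula: P = rho * g * h
rho * g = 7570 * 9.81 = 74261.7 N/m^3
P = 74261.7 * 0.59 = 43814.4030 Pa


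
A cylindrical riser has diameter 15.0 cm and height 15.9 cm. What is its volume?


Formula: V = pi * (D/2)^2 * H  (cylinder volume)
Radius = D/2 = 15.0/2 = 7.5 cm
V = pi * 7.5^2 * 15.9 = 2809.7619 cm^3

Final answer: 2809.7619 cm^3


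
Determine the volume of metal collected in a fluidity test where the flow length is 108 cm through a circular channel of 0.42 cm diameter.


Formula: V = pi * (d/2)^2 * L  (cylinder volume)
Radius = 0.42/2 = 0.21 cm
V = pi * 0.21^2 * 108 = 14.9628 cm^3

Final answer: 14.9628 cm^3


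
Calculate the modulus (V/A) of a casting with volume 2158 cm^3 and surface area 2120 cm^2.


Formula: Casting Modulus M = V / A
M = 2158 cm^3 / 2120 cm^2 = 1.0179 cm

Final answer: 1.0179 cm


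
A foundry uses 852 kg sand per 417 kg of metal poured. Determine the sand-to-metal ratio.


Formula: Sand-to-Metal Ratio = W_sand / W_metal
Ratio = 852 kg / 417 kg = 2.0432


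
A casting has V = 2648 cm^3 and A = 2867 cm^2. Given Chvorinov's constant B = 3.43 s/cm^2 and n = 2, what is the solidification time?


Formula: t_s = B * (V/A)^n  (Chvorinov's rule, n=2)
Modulus M = V/A = 2648/2867 = 0.923614 cm
M^2 = 0.923614^2 = 0.853063 cm^2
t_s = 3.43 * 0.853063 = 2.9260 s


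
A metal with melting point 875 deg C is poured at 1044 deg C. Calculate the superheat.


Formula: Superheat = T_pour - T_melt
Superheat = 1044 - 875 = 169 deg C


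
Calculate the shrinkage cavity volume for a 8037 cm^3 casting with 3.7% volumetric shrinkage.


Formula: V_shrink = V_casting * shrinkage_pct / 100
V_shrink = 8037 cm^3 * 3.7 / 100 = 297.3690 cm^3

Final answer: 297.3690 cm^3


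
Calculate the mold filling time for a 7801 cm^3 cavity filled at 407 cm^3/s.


Formula: t_fill = V_mold / Q_flow
t = 7801 cm^3 / 407 cm^3/s = 19.1671 s


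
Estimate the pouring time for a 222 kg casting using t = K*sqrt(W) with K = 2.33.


Formula: t = K * sqrt(W)
sqrt(W) = sqrt(222) = 14.89966
t = 2.33 * 14.89966 = 34.7162 s

34.7162 s


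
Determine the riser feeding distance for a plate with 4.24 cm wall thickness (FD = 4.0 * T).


Formula: FD = 4.0 * T  (riser feeding-distance rule)
FD = 4.0 * 4.24 cm = 16.9600 cm


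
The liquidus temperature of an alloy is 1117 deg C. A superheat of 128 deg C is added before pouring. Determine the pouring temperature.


Formula: T_pour = T_melt + Superheat
T_pour = 1117 + 128 = 1245 deg C

1245 deg C


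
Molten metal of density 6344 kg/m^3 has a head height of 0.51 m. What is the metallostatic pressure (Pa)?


Formula: P = rho * g * h
rho * g = 6344 * 9.81 = 62234.64 N/m^3
P = 62234.64 * 0.51 = 31739.6664 Pa

31739.6664 Pa


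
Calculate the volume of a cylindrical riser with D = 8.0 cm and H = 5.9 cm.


Formula: V = pi * (D/2)^2 * H  (cylinder volume)
Radius = D/2 = 8.0/2 = 4.0 cm
V = pi * 4.0^2 * 5.9 = 296.5663 cm^3


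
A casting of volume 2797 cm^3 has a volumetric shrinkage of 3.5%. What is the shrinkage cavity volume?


Formula: V_shrink = V_casting * shrinkage_pct / 100
V_shrink = 2797 cm^3 * 3.5 / 100 = 97.8950 cm^3

97.8950 cm^3


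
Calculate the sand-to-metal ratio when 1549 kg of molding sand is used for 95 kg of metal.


Formula: Sand-to-Metal Ratio = W_sand / W_metal
Ratio = 1549 kg / 95 kg = 16.3053

Answer: 16.3053


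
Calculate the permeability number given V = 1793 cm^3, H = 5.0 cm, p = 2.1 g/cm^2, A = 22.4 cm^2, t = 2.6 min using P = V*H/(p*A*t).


Formula: Permeability Number P = (V * H) / (p * A * t)
Numerator: V * H = 1793 * 5.0 = 8965.0
Denominator: p * A * t = 2.1 * 22.4 * 2.6 = 122.304
P = 8965.0 / 122.304 = 73.3010

Final answer: 73.3010


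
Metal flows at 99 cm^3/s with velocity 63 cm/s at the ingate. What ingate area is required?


Formula: A_ingate = Q / v  (continuity equation)
A = 99 cm^3/s / 63 cm/s = 1.5714 cm^2


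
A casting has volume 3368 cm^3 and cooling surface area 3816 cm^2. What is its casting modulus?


Formula: Casting Modulus M = V / A
M = 3368 cm^3 / 3816 cm^2 = 0.8826 cm

Final answer: 0.8826 cm


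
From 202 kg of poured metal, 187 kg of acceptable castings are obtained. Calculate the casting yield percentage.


Formula: Casting Yield = (W_good / W_total) * 100
Yield = (187 kg / 202 kg) * 100 = 92.5743%

Answer: 92.5743%


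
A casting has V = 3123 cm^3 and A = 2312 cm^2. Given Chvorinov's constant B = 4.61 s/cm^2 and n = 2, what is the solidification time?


Formula: t_s = B * (V/A)^n  (Chvorinov's rule, n=2)
Modulus M = V/A = 3123/2312 = 1.350779 cm
M^2 = 1.350779^2 = 1.824604 cm^2
t_s = 4.61 * 1.824604 = 8.4114 s

8.4114 s


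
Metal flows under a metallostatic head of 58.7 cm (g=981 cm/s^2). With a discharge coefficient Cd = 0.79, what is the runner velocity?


Formula: v = Cd * sqrt(2 * g * h)  (Torricelli with discharge coefficient)
2*g*h = 2 * 981 * 58.7 = 115169.4 cm^2/s^2
sqrt(115169.4) = 339.36617 cm/s
v = 0.79 * 339.36617 = 268.0993 cm/s

Final answer: 268.0993 cm/s


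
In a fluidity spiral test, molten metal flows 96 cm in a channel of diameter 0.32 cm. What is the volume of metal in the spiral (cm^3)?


Formula: V = pi * (d/2)^2 * L  (cylinder volume)
Radius = 0.32/2 = 0.16 cm
V = pi * 0.16^2 * 96 = 7.7208 cm^3

Final answer: 7.7208 cm^3


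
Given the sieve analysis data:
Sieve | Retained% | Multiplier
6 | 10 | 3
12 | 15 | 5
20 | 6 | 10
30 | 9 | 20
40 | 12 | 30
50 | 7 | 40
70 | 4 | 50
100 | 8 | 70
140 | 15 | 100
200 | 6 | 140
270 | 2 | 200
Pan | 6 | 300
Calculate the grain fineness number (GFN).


Formula: GFN = sum(pct * multiplier) / sum(pct)
sum(pct * multiplier) = 6285
sum(pct) = 100
GFN = 6285 / 100 = 62.85

Answer: 62.85


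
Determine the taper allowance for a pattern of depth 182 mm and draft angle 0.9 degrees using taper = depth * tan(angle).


Formula: taper = depth * tan(draft_angle)
tan(0.9 deg) = 0.0157093
taper = 182 mm * 0.0157093 = 2.8591 mm


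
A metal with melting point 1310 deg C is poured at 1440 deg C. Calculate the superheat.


Formula: Superheat = T_pour - T_melt
Superheat = 1440 - 1310 = 130 deg C

Answer: 130 deg C


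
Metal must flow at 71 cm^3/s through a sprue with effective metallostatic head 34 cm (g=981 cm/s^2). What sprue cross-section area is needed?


Formula: v = sqrt(2*g*h), A = Q/v
Velocity: v = sqrt(2 * 981 * 34) = sqrt(66708) = 258.2789 cm/s
Sprue area: A = Q / v = 71 / 258.2789 = 0.2749 cm^2

Answer: 0.2749 cm^2


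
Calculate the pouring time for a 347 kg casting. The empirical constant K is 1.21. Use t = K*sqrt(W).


Formula: t = K * sqrt(W)
sqrt(W) = sqrt(347) = 18.62794
t = 1.21 * 18.62794 = 22.5398 s

Final answer: 22.5398 s


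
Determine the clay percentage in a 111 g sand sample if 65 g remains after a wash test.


Formula: Clay% = (W_total - W_washed) / W_total * 100
Clay mass = 111 - 65 = 46 g
Clay% = 46 / 111 * 100 = 41.4414%


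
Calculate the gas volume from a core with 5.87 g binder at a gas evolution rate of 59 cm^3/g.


Formula: V_gas = W_binder * gas_evolution_rate
V = 5.87 g * 59 cm^3/g = 346.3300 cm^3

Answer: 346.3300 cm^3


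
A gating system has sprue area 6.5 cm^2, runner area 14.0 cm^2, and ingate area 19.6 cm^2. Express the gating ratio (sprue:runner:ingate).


Sprue:Runner:Ingate = 1 : 14.0/6.5 : 19.6/6.5 = 1:2.15:3.02

1:2.15:3.02


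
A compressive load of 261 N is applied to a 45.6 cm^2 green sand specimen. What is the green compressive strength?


Formula: Compressive Strength = Force / Area
Strength = 261 N / 45.6 cm^2 = 5.7237 N/cm^2

Final answer: 5.7237 N/cm^2


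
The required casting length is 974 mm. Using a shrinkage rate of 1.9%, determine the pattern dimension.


Formula: L_pattern = L_casting * (1 + shrinkage_rate/100)
Shrinkage factor = 1 + 1.9/100 = 1.019
L_pattern = 974 mm * 1.019 = 992.5060 mm

992.5060 mm


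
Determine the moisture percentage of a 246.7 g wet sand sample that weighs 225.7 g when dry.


Formula: MC = (W_wet - W_dry) / W_wet * 100
Water mass = 246.7 - 225.7 = 21.0 g
MC = 21.0 / 246.7 * 100 = 8.5124%

Answer: 8.5124%


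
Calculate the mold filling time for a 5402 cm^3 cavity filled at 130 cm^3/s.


Formula: t_fill = V_mold / Q_flow
t = 5402 cm^3 / 130 cm^3/s = 41.5538 s

Final answer: 41.5538 s


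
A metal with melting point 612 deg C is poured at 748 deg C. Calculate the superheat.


Formula: Superheat = T_pour - T_melt
Superheat = 748 - 612 = 136 deg C

Answer: 136 deg C


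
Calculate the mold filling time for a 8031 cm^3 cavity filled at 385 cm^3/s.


Formula: t_fill = V_mold / Q_flow
t = 8031 cm^3 / 385 cm^3/s = 20.8597 s

Answer: 20.8597 s


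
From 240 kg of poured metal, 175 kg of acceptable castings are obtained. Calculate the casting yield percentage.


Formula: Casting Yield = (W_good / W_total) * 100
Yield = (175 kg / 240 kg) * 100 = 72.9167%

72.9167%


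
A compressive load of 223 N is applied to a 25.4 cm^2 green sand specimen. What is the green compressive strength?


Formula: Compressive Strength = Force / Area
Strength = 223 N / 25.4 cm^2 = 8.7795 N/cm^2

Answer: 8.7795 N/cm^2


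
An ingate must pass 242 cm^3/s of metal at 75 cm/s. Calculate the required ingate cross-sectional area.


Formula: A_ingate = Q / v  (continuity equation)
A = 242 cm^3/s / 75 cm/s = 3.2267 cm^2

Answer: 3.2267 cm^2


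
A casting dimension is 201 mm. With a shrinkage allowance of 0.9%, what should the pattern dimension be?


Formula: L_pattern = L_casting * (1 + shrinkage_rate/100)
Shrinkage factor = 1 + 0.9/100 = 1.009
L_pattern = 201 mm * 1.009 = 202.8090 mm


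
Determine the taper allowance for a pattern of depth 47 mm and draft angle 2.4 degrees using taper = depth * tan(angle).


Formula: taper = depth * tan(draft_angle)
tan(2.4 deg) = 0.0419124
taper = 47 mm * 0.0419124 = 1.9699 mm

Final answer: 1.9699 mm


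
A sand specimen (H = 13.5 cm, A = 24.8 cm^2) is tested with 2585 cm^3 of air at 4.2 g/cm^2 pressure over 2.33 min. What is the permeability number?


Formula: Permeability Number P = (V * H) / (p * A * t)
Numerator: V * H = 2585 * 13.5 = 34897.5
Denominator: p * A * t = 4.2 * 24.8 * 2.33 = 242.6928
P = 34897.5 / 242.6928 = 143.7929

Answer: 143.7929


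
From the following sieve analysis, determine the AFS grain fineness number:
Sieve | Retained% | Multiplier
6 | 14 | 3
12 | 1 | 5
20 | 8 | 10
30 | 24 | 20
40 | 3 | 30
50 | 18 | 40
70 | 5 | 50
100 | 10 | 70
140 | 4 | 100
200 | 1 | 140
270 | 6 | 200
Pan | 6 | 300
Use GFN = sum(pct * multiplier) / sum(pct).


Formula: GFN = sum(pct * multiplier) / sum(pct)
sum(pct * multiplier) = 5907
sum(pct) = 100
GFN = 5907 / 100 = 59.07


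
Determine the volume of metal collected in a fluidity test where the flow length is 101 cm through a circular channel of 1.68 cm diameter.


Formula: V = pi * (d/2)^2 * L  (cylinder volume)
Radius = 1.68/2 = 0.84 cm
V = pi * 0.84^2 * 101 = 223.8875 cm^3

Final answer: 223.8875 cm^3


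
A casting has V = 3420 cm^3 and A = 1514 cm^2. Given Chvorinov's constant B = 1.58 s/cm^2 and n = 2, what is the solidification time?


Formula: t_s = B * (V/A)^n  (Chvorinov's rule, n=2)
Modulus M = V/A = 3420/1514 = 2.258917 cm
M^2 = 2.258917^2 = 5.102706 cm^2
t_s = 1.58 * 5.102706 = 8.0623 s

Answer: 8.0623 s


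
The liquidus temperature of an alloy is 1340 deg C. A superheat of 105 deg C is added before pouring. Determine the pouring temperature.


Formula: T_pour = T_melt + Superheat
T_pour = 1340 + 105 = 1445 deg C

Answer: 1445 deg C


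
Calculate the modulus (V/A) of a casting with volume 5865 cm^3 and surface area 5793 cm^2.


Formula: Casting Modulus M = V / A
M = 5865 cm^3 / 5793 cm^2 = 1.0124 cm

1.0124 cm


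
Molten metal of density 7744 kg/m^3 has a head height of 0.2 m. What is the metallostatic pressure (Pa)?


Formula: P = rho * g * h
rho * g = 7744 * 9.81 = 75968.64 N/m^3
P = 75968.64 * 0.2 = 15193.7280 Pa

Answer: 15193.7280 Pa


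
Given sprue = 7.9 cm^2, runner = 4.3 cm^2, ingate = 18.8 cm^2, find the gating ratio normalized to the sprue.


Sprue:Runner:Ingate = 1 : 4.3/7.9 : 18.8/7.9 = 1:0.54:2.38


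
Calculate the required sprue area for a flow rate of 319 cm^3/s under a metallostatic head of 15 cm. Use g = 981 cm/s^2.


Formula: v = sqrt(2*g*h), A = Q/v
Velocity: v = sqrt(2 * 981 * 15) = sqrt(29430) = 171.5517 cm/s
Sprue area: A = Q / v = 319 / 171.5517 = 1.8595 cm^2


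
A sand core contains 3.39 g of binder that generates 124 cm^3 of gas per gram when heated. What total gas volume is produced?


Formula: V_gas = W_binder * gas_evolution_rate
V = 3.39 g * 124 cm^3/g = 420.3600 cm^3

Answer: 420.3600 cm^3


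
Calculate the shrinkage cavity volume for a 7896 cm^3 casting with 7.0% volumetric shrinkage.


Formula: V_shrink = V_casting * shrinkage_pct / 100
V_shrink = 7896 cm^3 * 7.0 / 100 = 552.7200 cm^3

Final answer: 552.7200 cm^3


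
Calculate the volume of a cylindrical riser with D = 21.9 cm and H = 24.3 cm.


Formula: V = pi * (D/2)^2 * H  (cylinder volume)
Radius = D/2 = 21.9/2 = 10.95 cm
V = pi * 10.95^2 * 24.3 = 9153.4410 cm^3

Final answer: 9153.4410 cm^3


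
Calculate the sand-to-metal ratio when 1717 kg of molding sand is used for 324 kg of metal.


Formula: Sand-to-Metal Ratio = W_sand / W_metal
Ratio = 1717 kg / 324 kg = 5.2994

Answer: 5.2994


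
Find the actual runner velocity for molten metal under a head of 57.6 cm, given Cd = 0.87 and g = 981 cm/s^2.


Formula: v = Cd * sqrt(2 * g * h)  (Torricelli with discharge coefficient)
2*g*h = 2 * 981 * 57.6 = 113011.2 cm^2/s^2
sqrt(113011.2) = 336.17138 cm/s
v = 0.87 * 336.17138 = 292.4691 cm/s

292.4691 cm/s


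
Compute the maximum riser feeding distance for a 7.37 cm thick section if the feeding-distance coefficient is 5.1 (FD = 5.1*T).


Formula: FD = 5.1 * T  (riser feeding-distance rule)
FD = 5.1 * 7.37 cm = 37.5870 cm

Final answer: 37.5870 cm


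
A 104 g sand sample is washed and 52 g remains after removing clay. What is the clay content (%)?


Formula: Clay% = (W_total - W_washed) / W_total * 100
Clay mass = 104 - 52 = 52 g
Clay% = 52 / 104 * 100 = 50.0000%

50.0000%


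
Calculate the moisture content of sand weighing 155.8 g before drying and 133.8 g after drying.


Formula: MC = (W_wet - W_dry) / W_wet * 100
Water mass = 155.8 - 133.8 = 22.0 g
MC = 22.0 / 155.8 * 100 = 14.1207%

Final answer: 14.1207%


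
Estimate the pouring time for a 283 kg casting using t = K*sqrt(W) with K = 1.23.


Formula: t = K * sqrt(W)
sqrt(W) = sqrt(283) = 16.82260
t = 1.23 * 16.82260 = 20.6918 s

Final answer: 20.6918 s


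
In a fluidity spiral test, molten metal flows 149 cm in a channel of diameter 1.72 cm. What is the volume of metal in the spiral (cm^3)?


Formula: V = pi * (d/2)^2 * L  (cylinder volume)
Radius = 1.72/2 = 0.86 cm
V = pi * 0.86^2 * 149 = 346.2048 cm^3


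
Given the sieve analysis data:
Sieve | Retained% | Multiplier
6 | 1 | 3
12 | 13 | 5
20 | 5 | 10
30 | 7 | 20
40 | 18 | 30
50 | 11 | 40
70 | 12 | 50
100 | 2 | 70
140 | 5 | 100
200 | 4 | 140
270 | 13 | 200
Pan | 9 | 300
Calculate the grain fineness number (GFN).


Formula: GFN = sum(pct * multiplier) / sum(pct)
sum(pct * multiplier) = 8338
sum(pct) = 100
GFN = 8338 / 100 = 83.38

Final answer: 83.38


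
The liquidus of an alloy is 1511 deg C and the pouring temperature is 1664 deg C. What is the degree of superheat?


Formula: Superheat = T_pour - T_melt
Superheat = 1664 - 1511 = 153 deg C

Answer: 153 deg C


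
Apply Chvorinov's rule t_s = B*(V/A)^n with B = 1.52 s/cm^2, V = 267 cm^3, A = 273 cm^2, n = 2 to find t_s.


Formula: t_s = B * (V/A)^n  (Chvorinov's rule, n=2)
Modulus M = V/A = 267/273 = 0.978022 cm
M^2 = 0.978022^2 = 0.956527 cm^2
t_s = 1.52 * 0.956527 = 1.4539 s


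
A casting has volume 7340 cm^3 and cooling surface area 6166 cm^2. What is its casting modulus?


Formula: Casting Modulus M = V / A
M = 7340 cm^3 / 6166 cm^2 = 1.1904 cm

Answer: 1.1904 cm


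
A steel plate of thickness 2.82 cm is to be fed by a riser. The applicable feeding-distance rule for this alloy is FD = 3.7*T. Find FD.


Formula: FD = 3.7 * T  (riser feeding-distance rule)
FD = 3.7 * 2.82 cm = 10.4340 cm

Answer: 10.4340 cm


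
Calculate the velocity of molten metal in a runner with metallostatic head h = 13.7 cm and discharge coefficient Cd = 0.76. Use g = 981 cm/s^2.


Formula: v = Cd * sqrt(2 * g * h)  (Torricelli with discharge coefficient)
2*g*h = 2 * 981 * 13.7 = 26879.4 cm^2/s^2
sqrt(26879.4) = 163.94938 cm/s
v = 0.76 * 163.94938 = 124.6015 cm/s

Final answer: 124.6015 cm/s


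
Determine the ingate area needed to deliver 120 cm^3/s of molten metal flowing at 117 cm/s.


Formula: A_ingate = Q / v  (continuity equation)
A = 120 cm^3/s / 117 cm/s = 1.0256 cm^2

Final answer: 1.0256 cm^2


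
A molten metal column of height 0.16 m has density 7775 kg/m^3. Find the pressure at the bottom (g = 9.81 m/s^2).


Formula: P = rho * g * h
rho * g = 7775 * 9.81 = 76272.75 N/m^3
P = 76272.75 * 0.16 = 12203.6400 Pa

Answer: 12203.6400 Pa


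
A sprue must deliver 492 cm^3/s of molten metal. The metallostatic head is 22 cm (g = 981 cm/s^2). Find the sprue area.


Formula: v = sqrt(2*g*h), A = Q/v
Velocity: v = sqrt(2 * 981 * 22) = sqrt(43164) = 207.7595 cm/s
Sprue area: A = Q / v = 492 / 207.7595 = 2.3681 cm^2

Final answer: 2.3681 cm^2


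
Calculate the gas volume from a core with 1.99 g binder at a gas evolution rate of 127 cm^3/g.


Formula: V_gas = W_binder * gas_evolution_rate
V = 1.99 g * 127 cm^3/g = 252.7300 cm^3

Answer: 252.7300 cm^3


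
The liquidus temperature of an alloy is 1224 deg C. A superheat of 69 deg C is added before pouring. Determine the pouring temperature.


Formula: T_pour = T_melt + Superheat
T_pour = 1224 + 69 = 1293 deg C

Final answer: 1293 deg C


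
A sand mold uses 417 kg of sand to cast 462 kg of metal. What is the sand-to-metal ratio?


Formula: Sand-to-Metal Ratio = W_sand / W_metal
Ratio = 417 kg / 462 kg = 0.9026

0.9026


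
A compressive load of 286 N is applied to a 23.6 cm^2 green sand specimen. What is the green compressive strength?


Formula: Compressive Strength = Force / Area
Strength = 286 N / 23.6 cm^2 = 12.1186 N/cm^2

Answer: 12.1186 N/cm^2


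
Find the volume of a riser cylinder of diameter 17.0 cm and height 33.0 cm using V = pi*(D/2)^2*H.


Formula: V = pi * (D/2)^2 * H  (cylinder volume)
Radius = D/2 = 17.0/2 = 8.5 cm
V = pi * 8.5^2 * 33.0 = 7490.3423 cm^3

7490.3423 cm^3


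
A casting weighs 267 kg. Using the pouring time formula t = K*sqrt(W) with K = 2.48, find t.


Formula: t = K * sqrt(W)
sqrt(W) = sqrt(267) = 16.34013
t = 2.48 * 16.34013 = 40.5235 s


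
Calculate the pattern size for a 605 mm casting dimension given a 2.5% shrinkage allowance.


Formula: L_pattern = L_casting * (1 + shrinkage_rate/100)
Shrinkage factor = 1 + 2.5/100 = 1.025
L_pattern = 605 mm * 1.025 = 620.1250 mm


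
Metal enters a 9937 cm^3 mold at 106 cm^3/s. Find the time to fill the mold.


Formula: t_fill = V_mold / Q_flow
t = 9937 cm^3 / 106 cm^3/s = 93.7453 s


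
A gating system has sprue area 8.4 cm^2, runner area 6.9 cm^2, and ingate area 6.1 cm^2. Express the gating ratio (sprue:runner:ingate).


Sprue:Runner:Ingate = 1 : 6.9/8.4 : 6.1/8.4 = 1:0.82:0.73

Answer: 1:0.82:0.73


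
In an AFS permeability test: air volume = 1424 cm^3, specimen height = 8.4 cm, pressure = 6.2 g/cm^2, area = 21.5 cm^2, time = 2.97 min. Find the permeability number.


Formula: Permeability Number P = (V * H) / (p * A * t)
Numerator: V * H = 1424 * 8.4 = 11961.6
Denominator: p * A * t = 6.2 * 21.5 * 2.97 = 395.901
P = 11961.6 / 395.901 = 30.2136

Final answer: 30.2136


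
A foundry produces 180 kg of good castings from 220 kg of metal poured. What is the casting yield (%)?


Formula: Casting Yield = (W_good / W_total) * 100
Yield = (180 kg / 220 kg) * 100 = 81.8182%

Answer: 81.8182%


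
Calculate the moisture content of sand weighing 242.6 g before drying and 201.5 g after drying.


Formula: MC = (W_wet - W_dry) / W_wet * 100
Water mass = 242.6 - 201.5 = 41.1 g
MC = 41.1 / 242.6 * 100 = 16.9415%

Answer: 16.9415%


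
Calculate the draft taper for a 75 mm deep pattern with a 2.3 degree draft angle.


Formula: taper = depth * tan(draft_angle)
tan(2.3 deg) = 0.0401641
taper = 75 mm * 0.0401641 = 3.0123 mm

Final answer: 3.0123 mm


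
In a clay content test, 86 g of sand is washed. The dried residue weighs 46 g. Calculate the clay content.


Formula: Clay% = (W_total - W_washed) / W_total * 100
Clay mass = 86 - 46 = 40 g
Clay% = 40 / 86 * 100 = 46.5116%

Answer: 46.5116%


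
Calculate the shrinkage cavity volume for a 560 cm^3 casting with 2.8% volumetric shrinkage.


Formula: V_shrink = V_casting * shrinkage_pct / 100
V_shrink = 560 cm^3 * 2.8 / 100 = 15.6800 cm^3

Answer: 15.6800 cm^3


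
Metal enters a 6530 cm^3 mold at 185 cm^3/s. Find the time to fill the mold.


Formula: t_fill = V_mold / Q_flow
t = 6530 cm^3 / 185 cm^3/s = 35.2973 s


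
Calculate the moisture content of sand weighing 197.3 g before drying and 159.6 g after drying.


Formula: MC = (W_wet - W_dry) / W_wet * 100
Water mass = 197.3 - 159.6 = 37.7 g
MC = 37.7 / 197.3 * 100 = 19.1080%

Final answer: 19.1080%


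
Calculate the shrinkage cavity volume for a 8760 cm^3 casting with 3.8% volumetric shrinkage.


Formula: V_shrink = V_casting * shrinkage_pct / 100
V_shrink = 8760 cm^3 * 3.8 / 100 = 332.8800 cm^3

332.8800 cm^3


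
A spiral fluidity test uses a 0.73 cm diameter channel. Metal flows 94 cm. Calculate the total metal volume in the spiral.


Formula: V = pi * (d/2)^2 * L  (cylinder volume)
Radius = 0.73/2 = 0.365 cm
V = pi * 0.365^2 * 94 = 39.3426 cm^3

Final answer: 39.3426 cm^3


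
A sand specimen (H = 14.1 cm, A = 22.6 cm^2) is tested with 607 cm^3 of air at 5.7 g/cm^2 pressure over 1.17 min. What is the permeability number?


Formula: Permeability Number P = (V * H) / (p * A * t)
Numerator: V * H = 607 * 14.1 = 8558.7
Denominator: p * A * t = 5.7 * 22.6 * 1.17 = 150.7194
P = 8558.7 / 150.7194 = 56.7857

56.7857


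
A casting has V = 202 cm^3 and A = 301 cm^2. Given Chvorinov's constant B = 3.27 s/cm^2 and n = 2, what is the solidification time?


Formula: t_s = B * (V/A)^n  (Chvorinov's rule, n=2)
Modulus M = V/A = 202/301 = 0.671096 cm
M^2 = 0.671096^2 = 0.450370 cm^2
t_s = 3.27 * 0.450370 = 1.4727 s

Answer: 1.4727 s


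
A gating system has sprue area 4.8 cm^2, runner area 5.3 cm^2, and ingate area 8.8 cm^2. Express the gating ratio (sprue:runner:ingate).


Sprue:Runner:Ingate = 1 : 5.3/4.8 : 8.8/4.8 = 1:1.10:1.83

Answer: 1:1.10:1.83


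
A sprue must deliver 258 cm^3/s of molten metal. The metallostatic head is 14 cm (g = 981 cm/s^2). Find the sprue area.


Formula: v = sqrt(2*g*h), A = Q/v
Velocity: v = sqrt(2 * 981 * 14) = sqrt(27468) = 165.7347 cm/s
Sprue area: A = Q / v = 258 / 165.7347 = 1.5567 cm^2

Final answer: 1.5567 cm^2


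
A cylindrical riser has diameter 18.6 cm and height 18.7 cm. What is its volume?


Formula: V = pi * (D/2)^2 * H  (cylinder volume)
Radius = D/2 = 18.6/2 = 9.3 cm
V = pi * 9.3^2 * 18.7 = 5081.0957 cm^3

5081.0957 cm^3


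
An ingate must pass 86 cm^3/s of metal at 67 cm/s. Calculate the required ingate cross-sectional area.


Formula: A_ingate = Q / v  (continuity equation)
A = 86 cm^3/s / 67 cm/s = 1.2836 cm^2

Final answer: 1.2836 cm^2


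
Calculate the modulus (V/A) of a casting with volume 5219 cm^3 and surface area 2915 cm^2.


Formula: Casting Modulus M = V / A
M = 5219 cm^3 / 2915 cm^2 = 1.7904 cm


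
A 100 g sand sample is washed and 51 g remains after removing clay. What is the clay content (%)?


Formula: Clay% = (W_total - W_washed) / W_total * 100
Clay mass = 100 - 51 = 49 g
Clay% = 49 / 100 * 100 = 49.0000%

Answer: 49.0000%


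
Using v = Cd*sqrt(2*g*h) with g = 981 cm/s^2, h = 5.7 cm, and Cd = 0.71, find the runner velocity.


Formula: v = Cd * sqrt(2 * g * h)  (Torricelli with discharge coefficient)
2*g*h = 2 * 981 * 5.7 = 11183.4 cm^2/s^2
sqrt(11183.4) = 105.75160 cm/s
v = 0.71 * 105.75160 = 75.0836 cm/s


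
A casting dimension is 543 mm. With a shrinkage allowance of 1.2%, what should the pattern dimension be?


Formula: L_pattern = L_casting * (1 + shrinkage_rate/100)
Shrinkage factor = 1 + 1.2/100 = 1.012
L_pattern = 543 mm * 1.012 = 549.5160 mm

549.5160 mm


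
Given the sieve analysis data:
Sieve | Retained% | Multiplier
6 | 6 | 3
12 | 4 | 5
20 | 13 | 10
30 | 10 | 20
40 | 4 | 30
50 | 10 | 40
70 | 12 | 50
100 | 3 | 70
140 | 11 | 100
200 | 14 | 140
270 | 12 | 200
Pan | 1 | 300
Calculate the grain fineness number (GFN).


Formula: GFN = sum(pct * multiplier) / sum(pct)
sum(pct * multiplier) = 7458
sum(pct) = 100
GFN = 7458 / 100 = 74.58


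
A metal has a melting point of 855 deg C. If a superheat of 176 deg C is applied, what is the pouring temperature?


Formula: T_pour = T_melt + Superheat
T_pour = 855 + 176 = 1031 deg C

1031 deg C


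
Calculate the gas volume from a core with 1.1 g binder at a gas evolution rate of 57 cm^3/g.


Formula: V_gas = W_binder * gas_evolution_rate
V = 1.1 g * 57 cm^3/g = 62.7000 cm^3


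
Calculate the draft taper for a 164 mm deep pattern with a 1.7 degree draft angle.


Formula: taper = depth * tan(draft_angle)
tan(1.7 deg) = 0.0296793
taper = 164 mm * 0.0296793 = 4.8674 mm


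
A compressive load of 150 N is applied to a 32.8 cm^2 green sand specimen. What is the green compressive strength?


Formula: Compressive Strength = Force / Area
Strength = 150 N / 32.8 cm^2 = 4.5732 N/cm^2


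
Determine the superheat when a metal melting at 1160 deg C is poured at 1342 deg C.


Formula: Superheat = T_pour - T_melt
Superheat = 1342 - 1160 = 182 deg C

Final answer: 182 deg C


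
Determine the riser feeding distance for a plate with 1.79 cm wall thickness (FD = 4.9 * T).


Formula: FD = 4.9 * T  (riser feeding-distance rule)
FD = 4.9 * 1.79 cm = 8.7710 cm


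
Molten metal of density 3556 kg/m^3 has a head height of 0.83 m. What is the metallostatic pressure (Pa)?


Formula: P = rho * g * h
rho * g = 3556 * 9.81 = 34884.36 N/m^3
P = 34884.36 * 0.83 = 28954.0188 Pa

Answer: 28954.0188 Pa


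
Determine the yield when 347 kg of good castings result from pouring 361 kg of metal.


Formula: Casting Yield = (W_good / W_total) * 100
Yield = (347 kg / 361 kg) * 100 = 96.1219%

Answer: 96.1219%


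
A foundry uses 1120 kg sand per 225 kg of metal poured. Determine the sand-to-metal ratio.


Formula: Sand-to-Metal Ratio = W_sand / W_metal
Ratio = 1120 kg / 225 kg = 4.9778

Answer: 4.9778


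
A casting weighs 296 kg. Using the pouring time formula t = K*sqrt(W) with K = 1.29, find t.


Formula: t = K * sqrt(W)
sqrt(W) = sqrt(296) = 17.20465
t = 1.29 * 17.20465 = 22.1940 s

22.1940 s


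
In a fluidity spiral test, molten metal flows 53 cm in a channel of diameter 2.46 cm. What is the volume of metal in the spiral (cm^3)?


Formula: V = pi * (d/2)^2 * L  (cylinder volume)
Radius = 2.46/2 = 1.23 cm
V = pi * 1.23^2 * 53 = 251.9045 cm^3


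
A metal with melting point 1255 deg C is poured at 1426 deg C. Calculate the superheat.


Formula: Superheat = T_pour - T_melt
Superheat = 1426 - 1255 = 171 deg C

Final answer: 171 deg C


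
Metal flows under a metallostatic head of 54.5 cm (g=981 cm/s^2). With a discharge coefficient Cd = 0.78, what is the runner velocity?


Formula: v = Cd * sqrt(2 * g * h)  (Torricelli with discharge coefficient)
2*g*h = 2 * 981 * 54.5 = 106929.0 cm^2/s^2
sqrt(106929.0) = 327.00000 cm/s
v = 0.78 * 327.00000 = 255.0600 cm/s

Answer: 255.0600 cm/s


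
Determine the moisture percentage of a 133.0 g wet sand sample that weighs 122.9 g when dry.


Formula: MC = (W_wet - W_dry) / W_wet * 100
Water mass = 133.0 - 122.9 = 10.1 g
MC = 10.1 / 133.0 * 100 = 7.5940%

7.5940%


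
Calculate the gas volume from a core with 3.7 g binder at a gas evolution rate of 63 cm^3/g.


Formula: V_gas = W_binder * gas_evolution_rate
V = 3.7 g * 63 cm^3/g = 233.1000 cm^3

233.1000 cm^3


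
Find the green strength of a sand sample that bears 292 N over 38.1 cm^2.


Formula: Compressive Strength = Force / Area
Strength = 292 N / 38.1 cm^2 = 7.6640 N/cm^2

7.6640 N/cm^2


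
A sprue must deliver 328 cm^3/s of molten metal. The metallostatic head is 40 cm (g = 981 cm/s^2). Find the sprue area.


Formula: v = sqrt(2*g*h), A = Q/v
Velocity: v = sqrt(2 * 981 * 40) = sqrt(78480) = 280.1428 cm/s
Sprue area: A = Q / v = 328 / 280.1428 = 1.1708 cm^2

1.1708 cm^2


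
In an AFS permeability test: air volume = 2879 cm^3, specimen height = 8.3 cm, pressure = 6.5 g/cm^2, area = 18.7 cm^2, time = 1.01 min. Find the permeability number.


Formula: Permeability Number P = (V * H) / (p * A * t)
Numerator: V * H = 2879 * 8.3 = 23895.7
Denominator: p * A * t = 6.5 * 18.7 * 1.01 = 122.7655
P = 23895.7 / 122.7655 = 194.6451

Final answer: 194.6451


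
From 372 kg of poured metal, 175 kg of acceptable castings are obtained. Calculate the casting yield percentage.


Formula: Casting Yield = (W_good / W_total) * 100
Yield = (175 kg / 372 kg) * 100 = 47.0430%


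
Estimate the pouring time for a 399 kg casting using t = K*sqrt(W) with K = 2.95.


Formula: t = K * sqrt(W)
sqrt(W) = sqrt(399) = 19.97498
t = 2.95 * 19.97498 = 58.9262 s


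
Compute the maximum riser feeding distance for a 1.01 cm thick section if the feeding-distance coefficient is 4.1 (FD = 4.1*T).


Formula: FD = 4.1 * T  (riser feeding-distance rule)
FD = 4.1 * 1.01 cm = 4.1410 cm

Answer: 4.1410 cm


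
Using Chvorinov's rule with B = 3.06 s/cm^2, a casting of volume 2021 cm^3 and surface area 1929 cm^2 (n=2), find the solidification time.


Formula: t_s = B * (V/A)^n  (Chvorinov's rule, n=2)
Modulus M = V/A = 2021/1929 = 1.047693 cm
M^2 = 1.047693^2 = 1.097661 cm^2
t_s = 3.06 * 1.097661 = 3.3588 s

3.3588 s


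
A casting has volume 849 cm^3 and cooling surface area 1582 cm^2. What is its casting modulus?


Formula: Casting Modulus M = V / A
M = 849 cm^3 / 1582 cm^2 = 0.5367 cm


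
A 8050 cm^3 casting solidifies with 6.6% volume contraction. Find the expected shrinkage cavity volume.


Formula: V_shrink = V_casting * shrinkage_pct / 100
V_shrink = 8050 cm^3 * 6.6 / 100 = 531.3000 cm^3

Answer: 531.3000 cm^3


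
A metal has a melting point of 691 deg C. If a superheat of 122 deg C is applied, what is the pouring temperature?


Formula: T_pour = T_melt + Superheat
T_pour = 691 + 122 = 813 deg C


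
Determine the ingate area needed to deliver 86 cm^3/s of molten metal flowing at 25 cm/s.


Formula: A_ingate = Q / v  (continuity equation)
A = 86 cm^3/s / 25 cm/s = 3.4400 cm^2

Answer: 3.4400 cm^2


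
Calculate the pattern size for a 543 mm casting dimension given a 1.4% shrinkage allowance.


Formula: L_pattern = L_casting * (1 + shrinkage_rate/100)
Shrinkage factor = 1 + 1.4/100 = 1.014
L_pattern = 543 mm * 1.014 = 550.6020 mm

550.6020 mm


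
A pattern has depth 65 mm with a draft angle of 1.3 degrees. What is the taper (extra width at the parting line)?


Formula: taper = depth * tan(draft_angle)
tan(1.3 deg) = 0.0226932
taper = 65 mm * 0.0226932 = 1.4751 mm


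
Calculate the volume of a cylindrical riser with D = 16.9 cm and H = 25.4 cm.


Formula: V = pi * (D/2)^2 * H  (cylinder volume)
Radius = D/2 = 16.9/2 = 8.45 cm
V = pi * 8.45^2 * 25.4 = 5697.6663 cm^3


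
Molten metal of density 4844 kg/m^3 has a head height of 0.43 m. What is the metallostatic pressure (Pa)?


Formula: P = rho * g * h
rho * g = 4844 * 9.81 = 47519.64 N/m^3
P = 47519.64 * 0.43 = 20433.4452 Pa

20433.4452 Pa


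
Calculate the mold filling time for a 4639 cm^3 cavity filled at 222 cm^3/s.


Formula: t_fill = V_mold / Q_flow
t = 4639 cm^3 / 222 cm^3/s = 20.8964 s


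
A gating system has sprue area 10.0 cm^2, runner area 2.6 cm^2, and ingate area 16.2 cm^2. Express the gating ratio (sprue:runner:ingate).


Sprue:Runner:Ingate = 1 : 2.6/10.0 : 16.2/10.0 = 1:0.26:1.62

Answer: 1:0.26:1.62


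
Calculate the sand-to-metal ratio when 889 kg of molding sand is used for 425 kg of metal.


Formula: Sand-to-Metal Ratio = W_sand / W_metal
Ratio = 889 kg / 425 kg = 2.0918

2.0918


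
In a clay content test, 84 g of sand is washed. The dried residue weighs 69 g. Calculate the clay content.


Formula: Clay% = (W_total - W_washed) / W_total * 100
Clay mass = 84 - 69 = 15 g
Clay% = 15 / 84 * 100 = 17.8571%

Answer: 17.8571%


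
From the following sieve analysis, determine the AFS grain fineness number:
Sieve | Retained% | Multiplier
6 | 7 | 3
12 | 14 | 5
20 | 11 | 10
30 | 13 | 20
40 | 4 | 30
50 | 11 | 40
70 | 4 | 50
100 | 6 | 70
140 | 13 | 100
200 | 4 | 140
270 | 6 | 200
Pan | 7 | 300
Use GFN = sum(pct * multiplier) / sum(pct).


Formula: GFN = sum(pct * multiplier) / sum(pct)
sum(pct * multiplier) = 6801
sum(pct) = 100
GFN = 6801 / 100 = 68.01


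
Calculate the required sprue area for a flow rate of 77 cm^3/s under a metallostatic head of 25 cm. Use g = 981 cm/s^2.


Formula: v = sqrt(2*g*h), A = Q/v
Velocity: v = sqrt(2 * 981 * 25) = sqrt(49050) = 221.4723 cm/s
Sprue area: A = Q / v = 77 / 221.4723 = 0.3477 cm^2

Answer: 0.3477 cm^2


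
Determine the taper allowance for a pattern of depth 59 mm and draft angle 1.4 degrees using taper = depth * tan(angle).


Formula: taper = depth * tan(draft_angle)
tan(1.4 deg) = 0.0244395
taper = 59 mm * 0.0244395 = 1.4419 mm


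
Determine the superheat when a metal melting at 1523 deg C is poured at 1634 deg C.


Formula: Superheat = T_pour - T_melt
Superheat = 1634 - 1523 = 111 deg C

Answer: 111 deg C


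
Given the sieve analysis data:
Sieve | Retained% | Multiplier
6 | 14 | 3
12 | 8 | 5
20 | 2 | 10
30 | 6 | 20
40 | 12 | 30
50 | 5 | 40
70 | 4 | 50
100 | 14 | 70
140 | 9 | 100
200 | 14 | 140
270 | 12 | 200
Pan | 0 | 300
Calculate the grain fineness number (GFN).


Formula: GFN = sum(pct * multiplier) / sum(pct)
sum(pct * multiplier) = 7222
sum(pct) = 100
GFN = 7222 / 100 = 72.22

Answer: 72.22


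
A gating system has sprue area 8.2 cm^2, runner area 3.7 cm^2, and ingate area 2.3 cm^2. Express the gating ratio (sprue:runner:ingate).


Sprue:Runner:Ingate = 1 : 3.7/8.2 : 2.3/8.2 = 1:0.45:0.28

Final answer: 1:0.45:0.28


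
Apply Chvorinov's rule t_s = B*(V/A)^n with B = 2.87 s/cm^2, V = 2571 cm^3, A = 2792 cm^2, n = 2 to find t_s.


Formula: t_s = B * (V/A)^n  (Chvorinov's rule, n=2)
Modulus M = V/A = 2571/2792 = 0.920845 cm
M^2 = 0.920845^2 = 0.847956 cm^2
t_s = 2.87 * 0.847956 = 2.4336 s

Answer: 2.4336 s


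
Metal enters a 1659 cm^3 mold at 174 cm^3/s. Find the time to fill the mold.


Formula: t_fill = V_mold / Q_flow
t = 1659 cm^3 / 174 cm^3/s = 9.5345 s

9.5345 s


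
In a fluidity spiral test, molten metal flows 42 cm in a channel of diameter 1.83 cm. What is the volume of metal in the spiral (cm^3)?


Formula: V = pi * (d/2)^2 * L  (cylinder volume)
Radius = 1.83/2 = 0.915 cm
V = pi * 0.915^2 * 42 = 110.4692 cm^3

110.4692 cm^3


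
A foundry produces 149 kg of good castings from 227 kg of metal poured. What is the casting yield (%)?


Formula: Casting Yield = (W_good / W_total) * 100
Yield = (149 kg / 227 kg) * 100 = 65.6388%

Final answer: 65.6388%


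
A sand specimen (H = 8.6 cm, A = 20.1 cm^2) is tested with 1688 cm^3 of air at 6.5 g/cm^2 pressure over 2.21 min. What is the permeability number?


Formula: Permeability Number P = (V * H) / (p * A * t)
Numerator: V * H = 1688 * 8.6 = 14516.8
Denominator: p * A * t = 6.5 * 20.1 * 2.21 = 288.7365
P = 14516.8 / 288.7365 = 50.2770

Answer: 50.2770


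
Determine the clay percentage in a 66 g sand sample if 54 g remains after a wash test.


Formula: Clay% = (W_total - W_washed) / W_total * 100
Clay mass = 66 - 54 = 12 g
Clay% = 12 / 66 * 100 = 18.1818%

Final answer: 18.1818%


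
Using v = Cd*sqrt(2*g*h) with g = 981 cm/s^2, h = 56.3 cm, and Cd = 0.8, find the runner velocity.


Formula: v = Cd * sqrt(2 * g * h)  (Torricelli with discharge coefficient)
2*g*h = 2 * 981 * 56.3 = 110460.6 cm^2/s^2
sqrt(110460.6) = 332.35613 cm/s
v = 0.8 * 332.35613 = 265.8849 cm/s

Answer: 265.8849 cm/s


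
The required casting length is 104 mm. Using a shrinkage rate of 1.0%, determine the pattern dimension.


Formula: L_pattern = L_casting * (1 + shrinkage_rate/100)
Shrinkage factor = 1 + 1.0/100 = 1.01
L_pattern = 104 mm * 1.01 = 105.0400 mm


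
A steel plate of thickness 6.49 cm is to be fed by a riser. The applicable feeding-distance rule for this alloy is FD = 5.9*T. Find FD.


Formula: FD = 5.9 * T  (riser feeding-distance rule)
FD = 5.9 * 6.49 cm = 38.2910 cm

Final answer: 38.2910 cm


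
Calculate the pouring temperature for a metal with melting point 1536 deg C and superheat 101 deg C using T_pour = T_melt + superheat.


Formula: T_pour = T_melt + Superheat
T_pour = 1536 + 101 = 1637 deg C

Final answer: 1637 deg C


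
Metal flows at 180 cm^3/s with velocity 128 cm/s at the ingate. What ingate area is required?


Formula: A_ingate = Q / v  (continuity equation)
A = 180 cm^3/s / 128 cm/s = 1.4062 cm^2

1.4062 cm^2


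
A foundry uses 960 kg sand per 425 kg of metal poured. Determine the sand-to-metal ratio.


Formula: Sand-to-Metal Ratio = W_sand / W_metal
Ratio = 960 kg / 425 kg = 2.2588

Final answer: 2.2588


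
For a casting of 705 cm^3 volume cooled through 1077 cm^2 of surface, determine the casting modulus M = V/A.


Formula: Casting Modulus M = V / A
M = 705 cm^3 / 1077 cm^2 = 0.6546 cm

Answer: 0.6546 cm


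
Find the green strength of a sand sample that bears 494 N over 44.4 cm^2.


Formula: Compressive Strength = Force / Area
Strength = 494 N / 44.4 cm^2 = 11.1261 N/cm^2


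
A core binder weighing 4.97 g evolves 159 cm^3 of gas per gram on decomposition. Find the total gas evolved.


Formula: V_gas = W_binder * gas_evolution_rate
V = 4.97 g * 159 cm^3/g = 790.2300 cm^3

Answer: 790.2300 cm^3


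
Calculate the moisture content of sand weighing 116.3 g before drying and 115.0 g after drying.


Formula: MC = (W_wet - W_dry) / W_wet * 100
Water mass = 116.3 - 115.0 = 1.3 g
MC = 1.3 / 116.3 * 100 = 1.1178%

Final answer: 1.1178%


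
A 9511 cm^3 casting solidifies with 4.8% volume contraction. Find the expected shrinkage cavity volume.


Formula: V_shrink = V_casting * shrinkage_pct / 100
V_shrink = 9511 cm^3 * 4.8 / 100 = 456.5280 cm^3


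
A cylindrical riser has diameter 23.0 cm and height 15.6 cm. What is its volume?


Formula: V = pi * (D/2)^2 * H  (cylinder volume)
Radius = D/2 = 23.0/2 = 11.5 cm
V = pi * 11.5^2 * 15.6 = 6481.4198 cm^3


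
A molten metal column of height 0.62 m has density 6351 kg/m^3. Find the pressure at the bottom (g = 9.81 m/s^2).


Formula: P = rho * g * h
rho * g = 6351 * 9.81 = 62303.31 N/m^3
P = 62303.31 * 0.62 = 38628.0522 Pa
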